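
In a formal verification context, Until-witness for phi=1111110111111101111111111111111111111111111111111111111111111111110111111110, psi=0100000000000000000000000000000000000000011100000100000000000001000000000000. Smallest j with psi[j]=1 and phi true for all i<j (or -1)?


(phi U psi) at 0: need smallest j with psi[j]=1 and phi[i]=1 for all i in [0,j).
Scan from step 0:
  step 0: phi=1, psi=0 -> continue
  step 1: psi=1 and phi held for [0,1) -> witness found
Witness step = 1

1


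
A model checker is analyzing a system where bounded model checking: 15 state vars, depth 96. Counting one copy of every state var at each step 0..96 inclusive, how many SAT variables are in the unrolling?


BMC unrolls to depth k, creating one copy of each state var for steps 0..k.
Step count = 96 + 1 = 97 (steps 0 through 96)
Vars per step = 15
Total = 15 * 97 = 1455

1455


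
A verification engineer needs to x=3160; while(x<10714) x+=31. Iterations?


Step 1: x goes from 3160 toward 10714 by 31; the body runs while x<10714, so iterations = ceil((bound-start)/step)
Step 2: Distance=7554
Step 3: ceil(7554/31)=244

244


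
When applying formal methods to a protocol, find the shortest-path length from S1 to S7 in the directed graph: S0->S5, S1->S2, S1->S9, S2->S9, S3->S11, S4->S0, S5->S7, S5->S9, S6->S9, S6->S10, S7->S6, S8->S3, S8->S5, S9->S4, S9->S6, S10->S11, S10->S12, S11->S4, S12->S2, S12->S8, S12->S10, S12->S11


BFS layer-by-layer from S1:
  dist 0: {S1}
  dist 1: {S2, S9}
  dist 2: {S4, S6}
  dist 3: {S0, S10}
  dist 4: {S5, S11, S12}
  dist 5: {S7, S8}
  -> S7 reached at distance 5
Shortest path length = 5

5


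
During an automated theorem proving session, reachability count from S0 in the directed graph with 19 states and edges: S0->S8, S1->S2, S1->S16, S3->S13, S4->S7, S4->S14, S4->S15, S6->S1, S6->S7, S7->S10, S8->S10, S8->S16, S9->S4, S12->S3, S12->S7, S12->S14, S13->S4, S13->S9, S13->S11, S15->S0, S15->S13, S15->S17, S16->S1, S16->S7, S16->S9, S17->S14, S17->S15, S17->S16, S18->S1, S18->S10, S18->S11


BFS from S0:
  layer 0: {S0}
  layer 1: {S8}
  layer 2: {S10, S16}
  layer 3: {S1, S7, S9}
  layer 4: {S2, S4}
  layer 5: {S14, S15}
  layer 6: {S13, S17}
  layer 7: {S11}
Reachable set: {S0, S1, S2, S4, S7, S8, S9, S10, S11, S13, S14, S15, S16, S17}
Count = 14

14


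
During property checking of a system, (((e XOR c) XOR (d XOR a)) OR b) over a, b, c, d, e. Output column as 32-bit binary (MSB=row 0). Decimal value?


Formula: (((e XOR c) XOR (d XOR a)) OR b) over a, b, c, d, e (32 rows)
Evaluate each row (bits = a,b,c,d,e, MSB first):
  row 0 [00000]: (((0 XOR 0) XOR (0 XOR 0)) OR 0) -> 0
  row 1 [00001]: (((1 XOR 0) XOR (0 XOR 0)) OR 0) -> 1
  row 2 [00010]: (((0 XOR 0) XOR (1 XOR 0)) OR 0) -> 1
  row 3 [00011]: (((1 XOR 0) XOR (1 XOR 0)) OR 0) -> 0
  row 4 [00100]: (((0 XOR 1) XOR (0 XOR 0)) OR 0) -> 1
  row 5 [00101]: (((1 XOR 1) XOR (0 XOR 0)) OR 0) -> 0
  row 6 [00110]: (((0 XOR 1) XOR (1 XOR 0)) OR 0) -> 0
  row 7 [00111]: (((1 XOR 1) XOR (1 XOR 0)) OR 0) -> 1
  row 8 [01000]: (((0 XOR 0) XOR (0 XOR 0)) OR 1) -> 1
  row 9 [01001]: (((1 XOR 0) XOR (0 XOR 0)) OR 1) -> 1
  row 10 [01010]: (((0 XOR 0) XOR (1 XOR 0)) OR 1) -> 1
  row 11 [01011]: (((1 XOR 0) XOR (1 XOR 0)) OR 1) -> 1
  row 12 [01100]: (((0 XOR 1) XOR (0 XOR 0)) OR 1) -> 1
  row 13 [01101]: (((1 XOR 1) XOR (0 XOR 0)) OR 1) -> 1
  row 14 [01110]: (((0 XOR 1) XOR (1 XOR 0)) OR 1) -> 1
  row 15 [01111]: (((1 XOR 1) XOR (1 XOR 0)) OR 1) -> 1
  row 16 [10000]: (((0 XOR 0) XOR (0 XOR 1)) OR 0) -> 1
  row 17 [10001]: (((1 XOR 0) XOR (0 XOR 1)) OR 0) -> 0
  row 18 [10010]: (((0 XOR 0) XOR (1 XOR 1)) OR 0) -> 0
  row 19 [10011]: (((1 XOR 0) XOR (1 XOR 1)) OR 0) -> 1
  row 20 [10100]: (((0 XOR 1) XOR (0 XOR 1)) OR 0) -> 0
  row 21 [10101]: (((1 XOR 1) XOR (0 XOR 1)) OR 0) -> 1
  row 22 [10110]: (((0 XOR 1) XOR (1 XOR 1)) OR 0) -> 1
  row 23 [10111]: (((1 XOR 1) XOR (1 XOR 1)) OR 0) -> 0
  row 24 [11000]: (((0 XOR 0) XOR (0 XOR 1)) OR 1) -> 1
  row 25 [11001]: (((1 XOR 0) XOR (0 XOR 1)) OR 1) -> 1
  row 26 [11010]: (((0 XOR 0) XOR (1 XOR 1)) OR 1) -> 1
  row 27 [11011]: (((1 XOR 0) XOR (1 XOR 1)) OR 1) -> 1
  row 28 [11100]: (((0 XOR 1) XOR (0 XOR 1)) OR 1) -> 1
  row 29 [11101]: (((1 XOR 1) XOR (0 XOR 1)) OR 1) -> 1
  row 30 [11110]: (((0 XOR 1) XOR (1 XOR 1)) OR 1) -> 1
  row 31 [11111]: (((1 XOR 1) XOR (1 XOR 1)) OR 1) -> 1
Full result column, 4 rows per line (a,b,c fixed per line; d,e runs 00..11 left to right):
  rows 0-3 [a,b,c=000]: 0110  = hex 6
  rows 4-7 [a,b,c=001]: 1001  = hex 9
  rows 8-11 [a,b,c=010]: 1111  = hex F
  rows 12-15 [a,b,c=011]: 1111  = hex F
  rows 16-19 [a,b,c=100]: 1001  = hex 9
  rows 20-23 [a,b,c=101]: 0110  = hex 6
  rows 24-27 [a,b,c=110]: 1111  = hex F
  rows 28-31 [a,b,c=111]: 1111  = hex F
Output column (row 0 .. row 31) = 01101001111111111001011011111111
Output column grouped in 4s = 0110 1001 1111 1111 1001 0110 1111 1111 = 0x69FF96FF
Convert to decimal digit by digit (value = value*16 + digit):
  6 -> 6
  6*16 + 9 = 105
  105*16 + 15 (F) = 1695
  1695*16 + 15 (F) = 27135
  27135*16 + 9 = 434169
  434169*16 + 6 = 6946710
  6946710*16 + 15 (F) = 111147375
  111147375*16 + 15 (F) = 1778358015
Decimal = 1778358015

1778358015


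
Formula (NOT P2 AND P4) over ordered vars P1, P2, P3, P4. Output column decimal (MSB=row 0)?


Formula: (NOT P2 AND P4) over P1, P2, P3, P4 (16 rows)
Evaluate each row (bits = P1,P2,P3,P4, MSB first):
  row 0 [0000]: (NOT 0 AND 0) -> 0
  row 1 [0001]: (NOT 0 AND 1) -> 1
  row 2 [0010]: (NOT 0 AND 0) -> 0
  row 3 [0011]: (NOT 0 AND 1) -> 1
  row 4 [0100]: (NOT 1 AND 0) -> 0
  row 5 [0101]: (NOT 1 AND 1) -> 0
  row 6 [0110]: (NOT 1 AND 0) -> 0
  row 7 [0111]: (NOT 1 AND 1) -> 0
  row 8 [1000]: (NOT 0 AND 0) -> 0
  row 9 [1001]: (NOT 0 AND 1) -> 1
  row 10 [1010]: (NOT 0 AND 0) -> 0
  row 11 [1011]: (NOT 0 AND 1) -> 1
  row 12 [1100]: (NOT 1 AND 0) -> 0
  row 13 [1101]: (NOT 1 AND 1) -> 0
  row 14 [1110]: (NOT 1 AND 0) -> 0
  row 15 [1111]: (NOT 1 AND 1) -> 0
Full result column, 4 rows per line (P1,P2 fixed per line; P3,P4 runs 00..11 left to right):
  rows 0-3 [P1,P2=00]: 0101  = hex 5
  rows 4-7 [P1,P2=01]: 0000  = hex 0
  rows 8-11 [P1,P2=10]: 0101  = hex 5
  rows 12-15 [P1,P2=11]: 0000  = hex 0
Output column (row 0 .. row 15) = 0101000001010000
Output column grouped in 4s = 0101 0000 0101 0000 = 0x5050
Convert to decimal digit by digit (value = value*16 + digit):
  5 -> 5
  5*16 + 0 = 80
  80*16 + 5 = 1285
  1285*16 + 0 = 20560
Decimal = 20560

20560


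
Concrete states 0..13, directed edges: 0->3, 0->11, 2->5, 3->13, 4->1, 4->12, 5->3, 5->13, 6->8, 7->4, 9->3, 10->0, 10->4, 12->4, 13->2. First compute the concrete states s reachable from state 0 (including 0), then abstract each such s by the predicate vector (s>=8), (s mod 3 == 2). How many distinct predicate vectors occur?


BFS from 0:
Concrete reachable: {0, 2, 3, 5, 11, 13}
Abstract via predicates (s>=8), (s mod 3 == 2):
  (0,0) <- {0, 3}
  (0,1) <- {2, 5}
  (1,0) <- {13}
  (1,1) <- {11}
Distinct abstract states = 4

4


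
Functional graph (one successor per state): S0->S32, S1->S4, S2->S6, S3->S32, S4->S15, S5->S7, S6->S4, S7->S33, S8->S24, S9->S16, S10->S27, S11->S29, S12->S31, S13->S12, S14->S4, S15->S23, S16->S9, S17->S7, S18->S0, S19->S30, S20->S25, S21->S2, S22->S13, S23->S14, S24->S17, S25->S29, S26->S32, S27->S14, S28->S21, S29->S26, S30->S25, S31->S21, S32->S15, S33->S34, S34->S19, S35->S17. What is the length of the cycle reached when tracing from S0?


Trace from S0 until a state repeats:
  S0 -> S32 -> S15 -> S23 -> S14 -> S4 -> S15
S15 first seen at step 2, revisited at step 6.
Cycle length = 6 - 2 = 4

4


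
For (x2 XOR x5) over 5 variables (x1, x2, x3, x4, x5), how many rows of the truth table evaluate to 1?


Formula: (x2 XOR x5) over 5 vars (32 rows)
Evaluate each row (x1, x2, x3, x4, x5 as bits, MSB first):
  row 0 [00000]: (0 XOR 0) -> 0
  row 1 [00001]: (0 XOR 1) -> 1
  row 2 [00010]: (0 XOR 0) -> 0
  row 3 [00011]: (0 XOR 1) -> 1
  row 4 [00100]: (0 XOR 0) -> 0
  row 5 [00101]: (0 XOR 1) -> 1
  row 6 [00110]: (0 XOR 0) -> 0
  row 7 [00111]: (0 XOR 1) -> 1
  row 8 [01000]: (1 XOR 0) -> 1
  row 9 [01001]: (1 XOR 1) -> 0
  row 10 [01010]: (1 XOR 0) -> 1
  row 11 [01011]: (1 XOR 1) -> 0
  row 12 [01100]: (1 XOR 0) -> 1
  row 13 [01101]: (1 XOR 1) -> 0
  row 14 [01110]: (1 XOR 0) -> 1
  row 15 [01111]: (1 XOR 1) -> 0
  row 16 [10000]: (0 XOR 0) -> 0
  row 17 [10001]: (0 XOR 1) -> 1
  row 18 [10010]: (0 XOR 0) -> 0
  row 19 [10011]: (0 XOR 1) -> 1
  row 20 [10100]: (0 XOR 0) -> 0
  row 21 [10101]: (0 XOR 1) -> 1
  row 22 [10110]: (0 XOR 0) -> 0
  row 23 [10111]: (0 XOR 1) -> 1
  row 24 [11000]: (1 XOR 0) -> 1
  row 25 [11001]: (1 XOR 1) -> 0
  row 26 [11010]: (1 XOR 0) -> 1
  row 27 [11011]: (1 XOR 1) -> 0
  row 28 [11100]: (1 XOR 0) -> 1
  row 29 [11101]: (1 XOR 1) -> 0
  row 30 [11110]: (1 XOR 0) -> 1
  row 31 [11111]: (1 XOR 1) -> 0
Full result column, 8 rows per line (x1,x2 fixed per line; x3,x4,x5 runs 000..111 left to right):
  rows 0-7 [x1,x2=00]: 01010101  (ones: 4)
  rows 8-15 [x1,x2=01]: 10101010  (ones: 4)
  rows 16-23 [x1,x2=10]: 01010101  (ones: 4)
  rows 24-31 [x1,x2=11]: 10101010  (ones: 4)
Count of 1-rows = 4+4+4+4 = 16

16


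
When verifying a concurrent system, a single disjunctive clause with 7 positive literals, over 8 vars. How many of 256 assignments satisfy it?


Step 1: Total=2^8=256
Step 2: Unsat when all 7 false: 2^1=2
Step 3: Sat=256-2=254

254


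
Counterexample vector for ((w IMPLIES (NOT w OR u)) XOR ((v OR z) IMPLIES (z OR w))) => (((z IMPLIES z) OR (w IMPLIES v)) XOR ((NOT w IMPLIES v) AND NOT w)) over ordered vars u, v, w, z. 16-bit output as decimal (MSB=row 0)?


F1 = ((w IMPLIES (NOT w OR u)) XOR ((v OR z) IMPLIES (z OR w)))
F2 = (((z IMPLIES z) OR (w IMPLIES v)) XOR ((NOT w IMPLIES v) AND NOT w))
Counterexample to F1=>F2 is where F1=1 and F2=0.
Evaluate each row (bits = u,v,w,z, MSB first):
  row 0 [0000]: F1=0 F2=1 -> F1&~F2 -> 0
  row 1 [0001]: F1=0 F2=1 -> F1&~F2 -> 0
  row 2 [0010]: F1=1 F2=1 -> F1&~F2 -> 0
  row 3 [0011]: F1=1 F2=1 -> F1&~F2 -> 0
  row 4 [0100]: F1=1 F2=0 -> F1&~F2 -> 1
  row 5 [0101]: F1=0 F2=0 -> F1&~F2 -> 0
  row 6 [0110]: F1=1 F2=1 -> F1&~F2 -> 0
  row 7 [0111]: F1=1 F2=1 -> F1&~F2 -> 0
  row 8 [1000]: F1=0 F2=1 -> F1&~F2 -> 0
  row 9 [1001]: F1=0 F2=1 -> F1&~F2 -> 0
  row 10 [1010]: F1=0 F2=1 -> F1&~F2 -> 0
  row 11 [1011]: F1=0 F2=1 -> F1&~F2 -> 0
  row 12 [1100]: F1=1 F2=0 -> F1&~F2 -> 1
  row 13 [1101]: F1=0 F2=0 -> F1&~F2 -> 0
  row 14 [1110]: F1=0 F2=1 -> F1&~F2 -> 0
  row 15 [1111]: F1=0 F2=1 -> F1&~F2 -> 0
Full result column, 4 rows per line (u,v fixed per line; w,z runs 00..11 left to right):
  rows 0-3 [u,v=00]: 0000  = hex 0
  rows 4-7 [u,v=01]: 1000  = hex 8
  rows 8-11 [u,v=10]: 0000  = hex 0
  rows 12-15 [u,v=11]: 1000  = hex 8
Counterexample vector (row 0 .. row 15) = 0000100000001000
Output column grouped in 4s = 0000 1000 0000 1000 = 0x0808
Convert to decimal digit by digit (value = value*16 + digit):
  0 -> 0
  0*16 + 8 = 8
  8*16 + 0 = 128
  128*16 + 8 = 2056
Decimal = 2056

2056


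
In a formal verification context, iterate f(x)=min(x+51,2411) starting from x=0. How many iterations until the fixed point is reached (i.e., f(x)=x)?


Step 1: x=0, cap=2411, increment=51
Step 2: x grows by 51 each step until capped at 2411; fixed point is x=2411
Step 3: iterations = ceil(2411/51) = 48

48


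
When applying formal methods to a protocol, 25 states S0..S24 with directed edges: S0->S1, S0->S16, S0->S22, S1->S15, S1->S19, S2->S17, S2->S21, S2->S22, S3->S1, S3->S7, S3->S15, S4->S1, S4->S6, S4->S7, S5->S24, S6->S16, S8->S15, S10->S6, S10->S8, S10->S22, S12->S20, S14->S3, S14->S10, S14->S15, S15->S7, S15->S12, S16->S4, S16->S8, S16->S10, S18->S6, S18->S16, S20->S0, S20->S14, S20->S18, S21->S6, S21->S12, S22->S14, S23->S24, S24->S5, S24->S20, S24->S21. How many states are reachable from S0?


BFS from S0:
  layer 0: {S0}
  layer 1: {S1, S16, S22}
  layer 2: {S4, S8, S10, S14, S15, S19}
  layer 3: {S3, S6, S7, S12}
  layer 4: {S20}
  layer 5: {S18}
Reachable set: {S0, S1, S3, S4, S6, S7, S8, S10, S12, S14, S15, S16, S18, S19, S20, S22}
Count = 16

16


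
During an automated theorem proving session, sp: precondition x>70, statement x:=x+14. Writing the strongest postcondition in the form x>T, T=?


Formula: sp(P, x:=E) = exists old_x. (x = E[old_x/x]) AND P[old_x/x] (old_x is the value of x before the assignment; eliminate old_x by solving x = E[old_x/x] for old_x)
Step 1: Precondition P: x>70, i.e. old_x > 70
Step 2: Assignment gives x = old_x + 14, so old_x = x - 14
Step 3: Substitute into P: x - 14 > 70
Step 4: Simplify: x > 70+14 = 84

84


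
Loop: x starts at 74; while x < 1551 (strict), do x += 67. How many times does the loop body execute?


Step 1: x goes from 74 toward 1551 by 67; the body runs while x<1551, so iterations = ceil((bound-start)/step)
Step 2: Distance=1477
Step 3: ceil(1477/67)=23

23


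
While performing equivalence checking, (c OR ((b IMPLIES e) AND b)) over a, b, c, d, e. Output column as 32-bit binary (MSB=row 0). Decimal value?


Formula: (c OR ((b IMPLIES e) AND b)) over a, b, c, d, e (32 rows)
Evaluate each row (bits = a,b,c,d,e, MSB first):
  row 0 [00000]: (0 OR ((0 IMPLIES 0) AND 0)) -> 0
  row 1 [00001]: (0 OR ((0 IMPLIES 1) AND 0)) -> 0
  row 2 [00010]: (0 OR ((0 IMPLIES 0) AND 0)) -> 0
  row 3 [00011]: (0 OR ((0 IMPLIES 1) AND 0)) -> 0
  row 4 [00100]: (1 OR ((0 IMPLIES 0) AND 0)) -> 1
  row 5 [00101]: (1 OR ((0 IMPLIES 1) AND 0)) -> 1
  row 6 [00110]: (1 OR ((0 IMPLIES 0) AND 0)) -> 1
  row 7 [00111]: (1 OR ((0 IMPLIES 1) AND 0)) -> 1
  row 8 [01000]: (0 OR ((1 IMPLIES 0) AND 1)) -> 0
  row 9 [01001]: (0 OR ((1 IMPLIES 1) AND 1)) -> 1
  row 10 [01010]: (0 OR ((1 IMPLIES 0) AND 1)) -> 0
  row 11 [01011]: (0 OR ((1 IMPLIES 1) AND 1)) -> 1
  row 12 [01100]: (1 OR ((1 IMPLIES 0) AND 1)) -> 1
  row 13 [01101]: (1 OR ((1 IMPLIES 1) AND 1)) -> 1
  row 14 [01110]: (1 OR ((1 IMPLIES 0) AND 1)) -> 1
  row 15 [01111]: (1 OR ((1 IMPLIES 1) AND 1)) -> 1
  row 16 [10000]: (0 OR ((0 IMPLIES 0) AND 0)) -> 0
  row 17 [10001]: (0 OR ((0 IMPLIES 1) AND 0)) -> 0
  row 18 [10010]: (0 OR ((0 IMPLIES 0) AND 0)) -> 0
  row 19 [10011]: (0 OR ((0 IMPLIES 1) AND 0)) -> 0
  row 20 [10100]: (1 OR ((0 IMPLIES 0) AND 0)) -> 1
  row 21 [10101]: (1 OR ((0 IMPLIES 1) AND 0)) -> 1
  row 22 [10110]: (1 OR ((0 IMPLIES 0) AND 0)) -> 1
  row 23 [10111]: (1 OR ((0 IMPLIES 1) AND 0)) -> 1
  row 24 [11000]: (0 OR ((1 IMPLIES 0) AND 1)) -> 0
  row 25 [11001]: (0 OR ((1 IMPLIES 1) AND 1)) -> 1
  row 26 [11010]: (0 OR ((1 IMPLIES 0) AND 1)) -> 0
  row 27 [11011]: (0 OR ((1 IMPLIES 1) AND 1)) -> 1
  row 28 [11100]: (1 OR ((1 IMPLIES 0) AND 1)) -> 1
  row 29 [11101]: (1 OR ((1 IMPLIES 1) AND 1)) -> 1
  row 30 [11110]: (1 OR ((1 IMPLIES 0) AND 1)) -> 1
  row 31 [11111]: (1 OR ((1 IMPLIES 1) AND 1)) -> 1
Full result column, 4 rows per line (a,b,c fixed per line; d,e runs 00..11 left to right):
  rows 0-3 [a,b,c=000]: 0000  = hex 0
  rows 4-7 [a,b,c=001]: 1111  = hex F
  rows 8-11 [a,b,c=010]: 0101  = hex 5
  rows 12-15 [a,b,c=011]: 1111  = hex F
  rows 16-19 [a,b,c=100]: 0000  = hex 0
  rows 20-23 [a,b,c=101]: 1111  = hex F
  rows 24-27 [a,b,c=110]: 0101  = hex 5
  rows 28-31 [a,b,c=111]: 1111  = hex F
Output column (row 0 .. row 31) = 00001111010111110000111101011111
Output column grouped in 4s = 0000 1111 0101 1111 0000 1111 0101 1111 = 0x0F5F0F5F
Convert to decimal digit by digit (value = value*16 + digit):
  0 -> 0
  0*16 + 15 (F) = 15
  15*16 + 5 = 245
  245*16 + 15 (F) = 3935
  3935*16 + 0 = 62960
  62960*16 + 15 (F) = 1007375
  1007375*16 + 5 = 16118005
  16118005*16 + 15 (F) = 257888095
Decimal = 257888095

257888095


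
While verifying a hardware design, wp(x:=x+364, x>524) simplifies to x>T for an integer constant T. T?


Formula: wp(x:=E, P) = P[E/x] (substitute E for x in postcondition)
Step 1: Postcondition: x>524
Step 2: Substitute x+364 for x: x+364>524
Step 3: Solve for x: x > 524-364 = 160

160


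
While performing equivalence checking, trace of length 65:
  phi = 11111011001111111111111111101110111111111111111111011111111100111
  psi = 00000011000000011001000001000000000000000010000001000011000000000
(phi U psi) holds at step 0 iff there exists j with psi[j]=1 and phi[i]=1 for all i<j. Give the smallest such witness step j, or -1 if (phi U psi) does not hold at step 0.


(phi U psi) at 0: need smallest j with psi[j]=1 and phi[i]=1 for all i in [0,j).
Scan from step 0:
  step 0: phi=1, psi=0 -> continue
  step 1: phi=1, psi=0 -> continue
  step 2: phi=1, psi=0 -> continue
  step 3: phi=1, psi=0 -> continue
  step 5: phi=0 -> phi-prefix broken from here
  step 6: psi=1 but phi already failed -> not a witness
  step 7: psi=1 but phi already failed -> not a witness
  step 15: psi=1 but phi already failed -> not a witness
  step 16: psi=1 but phi already failed -> not a witness
  step 19: psi=1 but phi already failed -> not a witness
  step 25: psi=1 but phi already failed -> not a witness
  step 42: psi=1 but phi already failed -> not a witness
  step 49: psi=1 but phi already failed -> not a witness
  step 54: psi=1 but phi already failed -> not a witness
  step 55: psi=1 but phi already failed -> not a witness
  end of trace: no witness -> -1
Witness step = -1

-1


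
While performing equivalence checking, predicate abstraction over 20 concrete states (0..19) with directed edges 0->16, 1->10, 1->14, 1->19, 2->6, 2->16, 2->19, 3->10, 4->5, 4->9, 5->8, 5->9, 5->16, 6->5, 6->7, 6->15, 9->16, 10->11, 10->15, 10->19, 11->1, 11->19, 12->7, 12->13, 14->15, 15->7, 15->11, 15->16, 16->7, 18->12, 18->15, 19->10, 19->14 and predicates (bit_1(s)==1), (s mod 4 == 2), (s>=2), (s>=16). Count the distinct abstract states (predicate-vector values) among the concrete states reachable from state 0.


BFS from 0:
Concrete reachable: {0, 7, 16}
Abstract via predicates (bit_1(s)==1), (s mod 4 == 2), (s>=2), (s>=16):
  (0,0,0,0) <- {0}
  (0,0,1,1) <- {16}
  (1,0,1,0) <- {7}
Distinct abstract states = 3

3


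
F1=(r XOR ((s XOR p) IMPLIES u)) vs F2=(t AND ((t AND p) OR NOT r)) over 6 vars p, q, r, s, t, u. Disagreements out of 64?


F1 = (r XOR ((s XOR p) IMPLIES u))
F2 = (t AND ((t AND p) OR NOT r))
Evaluate both on each of 64 rows (bits = p,q,r,s,t,u):
  row 0 [000000]: F1=1 F2=0 (differ) -> 1
  row 1 [000001]: F1=1 F2=0 (differ) -> 1
  row 2 [000010]: F1=1 F2=1 -> 0
  row 3 [000011]: F1=1 F2=1 -> 0
  row 4 [000100]: F1=0 F2=0 -> 0
  (every remaining row is evaluated the same way; all 64 results are listed next)
Full result column, 8 rows per line (p,q,r fixed per line; s,t,u runs 000..111 left to right):
  rows 0-7 [p,q,r=000]: 11000110  (ones: 4)
  rows 8-15 [p,q,r=001]: 00001010  (ones: 2)
  rows 16-23 [p,q,r=010]: 11000110  (ones: 4)
  rows 24-31 [p,q,r=011]: 00001010  (ones: 2)
  rows 32-39 [p,q,r=100]: 01101100  (ones: 4)
  rows 40-47 [p,q,r=101]: 10010011  (ones: 4)
  rows 48-55 [p,q,r=110]: 01101100  (ones: 4)
  rows 56-63 [p,q,r=111]: 10010011  (ones: 4)
Disagreements = 4+2+4+2+4+4+4+4 = 28

28


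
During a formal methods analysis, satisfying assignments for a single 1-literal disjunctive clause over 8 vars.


Step 1: Total=2^8=256
Step 2: Unsat when all 1 false: 2^7=128
Step 3: Sat=256-128=128

128


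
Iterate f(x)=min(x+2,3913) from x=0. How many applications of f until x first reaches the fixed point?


Step 1: x=0, cap=3913, increment=2
Step 2: x grows by 2 each step until capped at 3913; fixed point is x=3913
Step 3: iterations = ceil(3913/2) = 1957

1957


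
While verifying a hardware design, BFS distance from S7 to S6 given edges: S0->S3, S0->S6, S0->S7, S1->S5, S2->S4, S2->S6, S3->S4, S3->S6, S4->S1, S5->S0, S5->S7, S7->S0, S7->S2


BFS layer-by-layer from S7:
  dist 0: {S7}
  dist 1: {S0, S2}
  dist 2: {S3, S4, S6}
  -> S6 reached at distance 2
Shortest path length = 2

2


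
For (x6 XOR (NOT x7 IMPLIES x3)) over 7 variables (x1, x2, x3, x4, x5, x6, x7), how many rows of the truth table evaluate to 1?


Formula: (x6 XOR (NOT x7 IMPLIES x3)) over 7 vars (128 rows)
Evaluate each row (x1, x2, x3, x4, x5, x6, x7 as bits, MSB first):
  row 0 [0000000]: (0 XOR (NOT 0 IMPLIES 0)) -> 0
  row 1 [0000001]: (0 XOR (NOT 1 IMPLIES 0)) -> 1
  row 2 [0000010]: (1 XOR (NOT 0 IMPLIES 0)) -> 1
  row 3 [0000011]: (1 XOR (NOT 1 IMPLIES 0)) -> 0
  row 4 [0000100]: (0 XOR (NOT 0 IMPLIES 0)) -> 0
  (every remaining row is evaluated the same way; all 128 results are listed next)
Full result column, 8 rows per line (x1,x2,x3,x4 fixed per line; x5,x6,x7 runs 000..111 left to right):
  rows 0-7 [x1,x2,x3,x4=0000]: 01100110  (ones: 4)
  rows 8-15 [x1,x2,x3,x4=0001]: 01100110  (ones: 4)
  rows 16-23 [x1,x2,x3,x4=0010]: 11001100  (ones: 4)
  rows 24-31 [x1,x2,x3,x4=0011]: 11001100  (ones: 4)
  rows 32-39 [x1,x2,x3,x4=0100]: 01100110  (ones: 4)
  rows 40-47 [x1,x2,x3,x4=0101]: 01100110  (ones: 4)
  rows 48-55 [x1,x2,x3,x4=0110]: 11001100  (ones: 4)
  rows 56-63 [x1,x2,x3,x4=0111]: 11001100  (ones: 4)
  rows 64-71 [x1,x2,x3,x4=1000]: 01100110  (ones: 4)
  rows 72-79 [x1,x2,x3,x4=1001]: 01100110  (ones: 4)
  rows 80-87 [x1,x2,x3,x4=1010]: 11001100  (ones: 4)
  rows 88-95 [x1,x2,x3,x4=1011]: 11001100  (ones: 4)
  rows 96-103 [x1,x2,x3,x4=1100]: 01100110  (ones: 4)
  rows 104-111 [x1,x2,x3,x4=1101]: 01100110  (ones: 4)
  rows 112-119 [x1,x2,x3,x4=1110]: 11001100  (ones: 4)
  rows 120-127 [x1,x2,x3,x4=1111]: 11001100  (ones: 4)
Count of 1-rows = 4+4+4+4+4+4+4+4+4+4+4+4+4+4+4+4 = 64

64


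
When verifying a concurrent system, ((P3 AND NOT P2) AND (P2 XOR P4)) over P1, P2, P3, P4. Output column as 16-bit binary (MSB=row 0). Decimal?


Formula: ((P3 AND NOT P2) AND (P2 XOR P4)) over P1, P2, P3, P4 (16 rows)
Evaluate each row (bits = P1,P2,P3,P4, MSB first):
  row 0 [0000]: ((0 AND NOT 0) AND (0 XOR 0)) -> 0
  row 1 [0001]: ((0 AND NOT 0) AND (0 XOR 1)) -> 0
  row 2 [0010]: ((1 AND NOT 0) AND (0 XOR 0)) -> 0
  row 3 [0011]: ((1 AND NOT 0) AND (0 XOR 1)) -> 1
  row 4 [0100]: ((0 AND NOT 1) AND (1 XOR 0)) -> 0
  row 5 [0101]: ((0 AND NOT 1) AND (1 XOR 1)) -> 0
  row 6 [0110]: ((1 AND NOT 1) AND (1 XOR 0)) -> 0
  row 7 [0111]: ((1 AND NOT 1) AND (1 XOR 1)) -> 0
  row 8 [1000]: ((0 AND NOT 0) AND (0 XOR 0)) -> 0
  row 9 [1001]: ((0 AND NOT 0) AND (0 XOR 1)) -> 0
  row 10 [1010]: ((1 AND NOT 0) AND (0 XOR 0)) -> 0
  row 11 [1011]: ((1 AND NOT 0) AND (0 XOR 1)) -> 1
  row 12 [1100]: ((0 AND NOT 1) AND (1 XOR 0)) -> 0
  row 13 [1101]: ((0 AND NOT 1) AND (1 XOR 1)) -> 0
  row 14 [1110]: ((1 AND NOT 1) AND (1 XOR 0)) -> 0
  row 15 [1111]: ((1 AND NOT 1) AND (1 XOR 1)) -> 0
Full result column, 4 rows per line (P1,P2 fixed per line; P3,P4 runs 00..11 left to right):
  rows 0-3 [P1,P2=00]: 0001  = hex 1
  rows 4-7 [P1,P2=01]: 0000  = hex 0
  rows 8-11 [P1,P2=10]: 0001  = hex 1
  rows 12-15 [P1,P2=11]: 0000  = hex 0
Output column (row 0 .. row 15) = 0001000000010000
Output column grouped in 4s = 0001 0000 0001 0000 = 0x1010
Convert to decimal digit by digit (value = value*16 + digit):
  1 -> 1
  1*16 + 0 = 16
  16*16 + 1 = 257
  257*16 + 0 = 4112
Decimal = 4112

4112


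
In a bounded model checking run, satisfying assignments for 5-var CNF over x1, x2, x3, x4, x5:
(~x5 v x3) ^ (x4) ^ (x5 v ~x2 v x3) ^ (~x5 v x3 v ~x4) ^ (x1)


CNF with 5 clauses over 5 vars (32 assignments).
An assignment satisfies CNF iff every clause has >=1 true literal.
Check each row (bits = x1,x2,x3,x4,x5; clause T/F shown):
  row 0 [00000]: clauses=TFTTF -> 0
  row 1 [00001]: clauses=FFTTF -> 0
  row 2 [00010]: clauses=TTTTF -> 0
  row 3 [00011]: clauses=FTTFF -> 0
  row 4 [00100]: clauses=TFTTF -> 0
  row 5 [00101]: clauses=TFTTF -> 0
  row 6 [00110]: clauses=TTTTF -> 0
  row 7 [00111]: clauses=TTTTF -> 0
  row 8 [01000]: clauses=TFFTF -> 0
  row 9 [01001]: clauses=FFTTF -> 0
  row 10 [01010]: clauses=TTFTF -> 0
  row 11 [01011]: clauses=FTTFF -> 0
  row 12 [01100]: clauses=TFTTF -> 0
  row 13 [01101]: clauses=TFTTF -> 0
  row 14 [01110]: clauses=TTTTF -> 0
  row 15 [01111]: clauses=TTTTF -> 0
  row 16 [10000]: clauses=TFTTT -> 0
  row 17 [10001]: clauses=FFTTT -> 0
  row 18 [10010]: clauses=TTTTT -> 1
  row 19 [10011]: clauses=FTTFT -> 0
  row 20 [10100]: clauses=TFTTT -> 0
  row 21 [10101]: clauses=TFTTT -> 0
  row 22 [10110]: clauses=TTTTT -> 1
  row 23 [10111]: clauses=TTTTT -> 1
  row 24 [11000]: clauses=TFFTT -> 0
  row 25 [11001]: clauses=FFTTT -> 0
  row 26 [11010]: clauses=TTFTT -> 0
  row 27 [11011]: clauses=FTTFT -> 0
  row 28 [11100]: clauses=TFTTT -> 0
  row 29 [11101]: clauses=TFTTT -> 0
  row 30 [11110]: clauses=TTTTT -> 1
  row 31 [11111]: clauses=TTTTT -> 1
Full result column, 8 rows per line (x1,x2 fixed per line; x3,x4,x5 runs 000..111 left to right):
  rows 0-7 [x1,x2=00]: 00000000  (ones: 0)
  rows 8-15 [x1,x2=01]: 00000000  (ones: 0)
  rows 16-23 [x1,x2=10]: 00100011  (ones: 3)
  rows 24-31 [x1,x2=11]: 00000011  (ones: 2)
Satisfying assignments = 0+0+3+2 = 5

5


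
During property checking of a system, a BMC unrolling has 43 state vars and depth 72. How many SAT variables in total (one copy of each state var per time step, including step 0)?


BMC unrolls to depth k, creating one copy of each state var for steps 0..k.
Step count = 72 + 1 = 73 (steps 0 through 72)
Vars per step = 43
Total = 43 * 73 = 3139

3139


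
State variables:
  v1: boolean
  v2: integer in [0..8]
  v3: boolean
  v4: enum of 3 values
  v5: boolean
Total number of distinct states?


State space = product of domain sizes of all variables.
Domain sizes:
  v1 (boolean): 2
  v2 (integer in [0..8]): 9
  v3 (boolean): 2
  v4 (enum of 3 values): 3
  v5 (boolean): 2
Product = 2 * 9 * 2 * 3 * 2 = 216

216


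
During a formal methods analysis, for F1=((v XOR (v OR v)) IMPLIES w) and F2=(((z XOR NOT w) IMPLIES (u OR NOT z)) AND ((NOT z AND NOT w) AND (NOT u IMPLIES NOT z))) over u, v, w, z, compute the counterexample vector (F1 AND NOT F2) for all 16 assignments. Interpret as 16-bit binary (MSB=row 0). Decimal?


F1 = ((v XOR (v OR v)) IMPLIES w)
F2 = (((z XOR NOT w) IMPLIES (u OR NOT z)) AND ((NOT z AND NOT w) AND (NOT u IMPLIES NOT z)))
Counterexample to F1=>F2 is where F1=1 and F2=0.
Evaluate each row (bits = u,v,w,z, MSB first):
  row 0 [0000]: F1=1 F2=1 -> F1&~F2 -> 0
  row 1 [0001]: F1=1 F2=0 -> F1&~F2 -> 1
  row 2 [0010]: F1=1 F2=0 -> F1&~F2 -> 1
  row 3 [0011]: F1=1 F2=0 -> F1&~F2 -> 1
  row 4 [0100]: F1=1 F2=1 -> F1&~F2 -> 0
  row 5 [0101]: F1=1 F2=0 -> F1&~F2 -> 1
  row 6 [0110]: F1=1 F2=0 -> F1&~F2 -> 1
  row 7 [0111]: F1=1 F2=0 -> F1&~F2 -> 1
  row 8 [1000]: F1=1 F2=1 -> F1&~F2 -> 0
  row 9 [1001]: F1=1 F2=0 -> F1&~F2 -> 1
  row 10 [1010]: F1=1 F2=0 -> F1&~F2 -> 1
  row 11 [1011]: F1=1 F2=0 -> F1&~F2 -> 1
  row 12 [1100]: F1=1 F2=1 -> F1&~F2 -> 0
  row 13 [1101]: F1=1 F2=0 -> F1&~F2 -> 1
  row 14 [1110]: F1=1 F2=0 -> F1&~F2 -> 1
  row 15 [1111]: F1=1 F2=0 -> F1&~F2 -> 1
Full result column, 4 rows per line (u,v fixed per line; w,z runs 00..11 left to right):
  rows 0-3 [u,v=00]: 0111  = hex 7
  rows 4-7 [u,v=01]: 0111  = hex 7
  rows 8-11 [u,v=10]: 0111  = hex 7
  rows 12-15 [u,v=11]: 0111  = hex 7
Counterexample vector (row 0 .. row 15) = 0111011101110111
Output column grouped in 4s = 0111 0111 0111 0111 = 0x7777
Convert to decimal digit by digit (value = value*16 + digit):
  7 -> 7
  7*16 + 7 = 119
  119*16 + 7 = 1911
  1911*16 + 7 = 30583
Decimal = 30583

30583


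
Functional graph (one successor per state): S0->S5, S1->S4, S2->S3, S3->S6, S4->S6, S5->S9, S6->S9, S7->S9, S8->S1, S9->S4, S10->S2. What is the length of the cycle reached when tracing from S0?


Trace from S0 until a state repeats:
  S0 -> S5 -> S9 -> S4 -> S6 -> S9
S9 first seen at step 2, revisited at step 5.
Cycle length = 5 - 2 = 3

3


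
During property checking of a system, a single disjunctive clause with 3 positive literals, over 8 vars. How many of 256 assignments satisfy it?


Step 1: Total=2^8=256
Step 2: Unsat when all 3 false: 2^5=32
Step 3: Sat=256-32=224

224


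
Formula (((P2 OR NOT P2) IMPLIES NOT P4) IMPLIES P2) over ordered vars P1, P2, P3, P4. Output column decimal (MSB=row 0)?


Formula: (((P2 OR NOT P2) IMPLIES NOT P4) IMPLIES P2) over P1, P2, P3, P4 (16 rows)
Evaluate each row (bits = P1,P2,P3,P4, MSB first):
  row 0 [0000]: (((0 OR NOT 0) IMPLIES NOT 0) IMPLIES 0) -> 0
  row 1 [0001]: (((0 OR NOT 0) IMPLIES NOT 1) IMPLIES 0) -> 1
  row 2 [0010]: (((0 OR NOT 0) IMPLIES NOT 0) IMPLIES 0) -> 0
  row 3 [0011]: (((0 OR NOT 0) IMPLIES NOT 1) IMPLIES 0) -> 1
  row 4 [0100]: (((1 OR NOT 1) IMPLIES NOT 0) IMPLIES 1) -> 1
  row 5 [0101]: (((1 OR NOT 1) IMPLIES NOT 1) IMPLIES 1) -> 1
  row 6 [0110]: (((1 OR NOT 1) IMPLIES NOT 0) IMPLIES 1) -> 1
  row 7 [0111]: (((1 OR NOT 1) IMPLIES NOT 1) IMPLIES 1) -> 1
  row 8 [1000]: (((0 OR NOT 0) IMPLIES NOT 0) IMPLIES 0) -> 0
  row 9 [1001]: (((0 OR NOT 0) IMPLIES NOT 1) IMPLIES 0) -> 1
  row 10 [1010]: (((0 OR NOT 0) IMPLIES NOT 0) IMPLIES 0) -> 0
  row 11 [1011]: (((0 OR NOT 0) IMPLIES NOT 1) IMPLIES 0) -> 1
  row 12 [1100]: (((1 OR NOT 1) IMPLIES NOT 0) IMPLIES 1) -> 1
  row 13 [1101]: (((1 OR NOT 1) IMPLIES NOT 1) IMPLIES 1) -> 1
  row 14 [1110]: (((1 OR NOT 1) IMPLIES NOT 0) IMPLIES 1) -> 1
  row 15 [1111]: (((1 OR NOT 1) IMPLIES NOT 1) IMPLIES 1) -> 1
Full result column, 4 rows per line (P1,P2 fixed per line; P3,P4 runs 00..11 left to right):
  rows 0-3 [P1,P2=00]: 0101  = hex 5
  rows 4-7 [P1,P2=01]: 1111  = hex F
  rows 8-11 [P1,P2=10]: 0101  = hex 5
  rows 12-15 [P1,P2=11]: 1111  = hex F
Output column (row 0 .. row 15) = 0101111101011111
Output column grouped in 4s = 0101 1111 0101 1111 = 0x5F5F
Convert to decimal digit by digit (value = value*16 + digit):
  5 -> 5
  5*16 + 15 (F) = 95
  95*16 + 5 = 1525
  1525*16 + 15 (F) = 24415
Decimal = 24415

24415


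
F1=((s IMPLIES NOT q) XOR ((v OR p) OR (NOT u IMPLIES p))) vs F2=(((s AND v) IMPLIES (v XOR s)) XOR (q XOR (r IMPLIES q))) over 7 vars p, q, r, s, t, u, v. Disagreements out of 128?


F1 = ((s IMPLIES NOT q) XOR ((v OR p) OR (NOT u IMPLIES p)))
F2 = (((s AND v) IMPLIES (v XOR s)) XOR (q XOR (r IMPLIES q)))
Evaluate both on each of 128 rows (bits = p,q,r,s,t,u,v):
  row 0 [0000000]: F1=1 F2=0 (differ) -> 1
  row 1 [0000001]: F1=0 F2=0 -> 0
  row 2 [0000010]: F1=0 F2=0 -> 0
  row 3 [0000011]: F1=0 F2=0 -> 0
  row 4 [0000100]: F1=1 F2=0 (differ) -> 1
  (every remaining row is evaluated the same way; all 128 results are listed next)
Full result column, 8 rows per line (p,q,r,s fixed per line; t,u,v runs 000..111 left to right):
  rows 0-7 [p,q,r,s=0000]: 10001000  (ones: 2)
  rows 8-15 [p,q,r,s=0001]: 11011101  (ones: 6)
  rows 16-23 [p,q,r,s=0010]: 01110111  (ones: 6)
  rows 24-31 [p,q,r,s=0011]: 00100010  (ones: 2)
  rows 32-39 [p,q,r,s=0100]: 01110111  (ones: 6)
  rows 40-47 [p,q,r,s=0101]: 11011101  (ones: 6)
  rows 48-55 [p,q,r,s=0110]: 01110111  (ones: 6)
  rows 56-63 [p,q,r,s=0111]: 11011101  (ones: 6)
  rows 64-71 [p,q,r,s=1000]: 00000000  (ones: 0)
  rows 72-79 [p,q,r,s=1001]: 01010101  (ones: 4)
  rows 80-87 [p,q,r,s=1010]: 11111111  (ones: 8)
  rows 88-95 [p,q,r,s=1011]: 10101010  (ones: 4)
  rows 96-103 [p,q,r,s=1100]: 11111111  (ones: 8)
  rows 104-111 [p,q,r,s=1101]: 01010101  (ones: 4)
  rows 112-119 [p,q,r,s=1110]: 11111111  (ones: 8)
  rows 120-127 [p,q,r,s=1111]: 01010101  (ones: 4)
Disagreements = 2+6+6+2+6+6+6+6+0+4+8+4+8+4+8+4 = 80

80


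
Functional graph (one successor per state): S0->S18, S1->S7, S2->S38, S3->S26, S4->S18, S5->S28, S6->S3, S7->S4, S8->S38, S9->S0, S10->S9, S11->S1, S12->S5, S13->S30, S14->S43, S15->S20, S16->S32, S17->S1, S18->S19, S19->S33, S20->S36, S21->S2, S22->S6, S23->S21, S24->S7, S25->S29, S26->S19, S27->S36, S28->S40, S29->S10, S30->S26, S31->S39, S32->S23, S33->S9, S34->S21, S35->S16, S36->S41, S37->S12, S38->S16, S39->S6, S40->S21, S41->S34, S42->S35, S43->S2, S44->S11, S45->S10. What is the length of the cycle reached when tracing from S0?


Trace from S0 until a state repeats:
  S0 -> S18 -> S19 -> S33 -> S9 -> S0
S0 first seen at step 0, revisited at step 5.
Cycle length = 5 - 0 = 5

5


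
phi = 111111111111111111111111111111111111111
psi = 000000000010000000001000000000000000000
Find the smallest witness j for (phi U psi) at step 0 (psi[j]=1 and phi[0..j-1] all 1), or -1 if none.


(phi U psi) at 0: need smallest j with psi[j]=1 and phi[i]=1 for all i in [0,j).
Scan from step 0:
  step 0: phi=1, psi=0 -> continue
  step 1: phi=1, psi=0 -> continue
  step 2: phi=1, psi=0 -> continue
  step 3: phi=1, psi=0 -> continue
  step 10: psi=1 and phi held for [0,10) -> witness found
Witness step = 10

10


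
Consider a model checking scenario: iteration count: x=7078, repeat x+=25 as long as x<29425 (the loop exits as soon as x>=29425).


Step 1: x goes from 7078 toward 29425 by 25; the body runs while x<29425, so iterations = ceil((bound-start)/step)
Step 2: Distance=22347
Step 3: ceil(22347/25)=894

894


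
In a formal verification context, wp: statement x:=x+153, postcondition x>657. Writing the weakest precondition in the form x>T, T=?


Formula: wp(x:=E, P) = P[E/x] (substitute E for x in postcondition)
Step 1: Postcondition: x>657
Step 2: Substitute x+153 for x: x+153>657
Step 3: Solve for x: x > 657-153 = 504

504


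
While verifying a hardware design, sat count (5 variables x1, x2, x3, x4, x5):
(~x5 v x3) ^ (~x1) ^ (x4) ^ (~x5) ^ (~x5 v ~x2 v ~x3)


CNF with 5 clauses over 5 vars (32 assignments).
An assignment satisfies CNF iff every clause has >=1 true literal.
Check each row (bits = x1,x2,x3,x4,x5; clause T/F shown):
  row 0 [00000]: clauses=TTFTT -> 0
  row 1 [00001]: clauses=FTFFT -> 0
  row 2 [00010]: clauses=TTTTT -> 1
  row 3 [00011]: clauses=FTTFT -> 0
  row 4 [00100]: clauses=TTFTT -> 0
  row 5 [00101]: clauses=TTFFT -> 0
  row 6 [00110]: clauses=TTTTT -> 1
  row 7 [00111]: clauses=TTTFT -> 0
  row 8 [01000]: clauses=TTFTT -> 0
  row 9 [01001]: clauses=FTFFT -> 0
  row 10 [01010]: clauses=TTTTT -> 1
  row 11 [01011]: clauses=FTTFT -> 0
  row 12 [01100]: clauses=TTFTT -> 0
  row 13 [01101]: clauses=TTFFF -> 0
  row 14 [01110]: clauses=TTTTT -> 1
  row 15 [01111]: clauses=TTTFF -> 0
  row 16 [10000]: clauses=TFFTT -> 0
  row 17 [10001]: clauses=FFFFT -> 0
  row 18 [10010]: clauses=TFTTT -> 0
  row 19 [10011]: clauses=FFTFT -> 0
  row 20 [10100]: clauses=TFFTT -> 0
  row 21 [10101]: clauses=TFFFT -> 0
  row 22 [10110]: clauses=TFTTT -> 0
  row 23 [10111]: clauses=TFTFT -> 0
  row 24 [11000]: clauses=TFFTT -> 0
  row 25 [11001]: clauses=FFFFT -> 0
  row 26 [11010]: clauses=TFTTT -> 0
  row 27 [11011]: clauses=FFTFT -> 0
  row 28 [11100]: clauses=TFFTT -> 0
  row 29 [11101]: clauses=TFFFF -> 0
  row 30 [11110]: clauses=TFTTT -> 0
  row 31 [11111]: clauses=TFTFF -> 0
Full result column, 8 rows per line (x1,x2 fixed per line; x3,x4,x5 runs 000..111 left to right):
  rows 0-7 [x1,x2=00]: 00100010  (ones: 2)
  rows 8-15 [x1,x2=01]: 00100010  (ones: 2)
  rows 16-23 [x1,x2=10]: 00000000  (ones: 0)
  rows 24-31 [x1,x2=11]: 00000000  (ones: 0)
Satisfying assignments = 2+2+0+0 = 4

4


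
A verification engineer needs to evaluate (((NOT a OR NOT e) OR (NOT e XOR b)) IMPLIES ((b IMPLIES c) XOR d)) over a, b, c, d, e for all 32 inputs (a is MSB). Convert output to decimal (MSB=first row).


Formula: (((NOT a OR NOT e) OR (NOT e XOR b)) IMPLIES ((b IMPLIES c) XOR d)) over a, b, c, d, e (32 rows)
Evaluate each row (bits = a,b,c,d,e, MSB first):
  row 0 [00000]: (((NOT 0 OR NOT 0) OR (NOT 0 XOR 0)) IMPLIES ((0 IMPLIES 0) XOR 0)) -> 1
  row 1 [00001]: (((NOT 0 OR NOT 1) OR (NOT 1 XOR 0)) IMPLIES ((0 IMPLIES 0) XOR 0)) -> 1
  row 2 [00010]: (((NOT 0 OR NOT 0) OR (NOT 0 XOR 0)) IMPLIES ((0 IMPLIES 0) XOR 1)) -> 0
  row 3 [00011]: (((NOT 0 OR NOT 1) OR (NOT 1 XOR 0)) IMPLIES ((0 IMPLIES 0) XOR 1)) -> 0
  row 4 [00100]: (((NOT 0 OR NOT 0) OR (NOT 0 XOR 0)) IMPLIES ((0 IMPLIES 1) XOR 0)) -> 1
  row 5 [00101]: (((NOT 0 OR NOT 1) OR (NOT 1 XOR 0)) IMPLIES ((0 IMPLIES 1) XOR 0)) -> 1
  row 6 [00110]: (((NOT 0 OR NOT 0) OR (NOT 0 XOR 0)) IMPLIES ((0 IMPLIES 1) XOR 1)) -> 0
  row 7 [00111]: (((NOT 0 OR NOT 1) OR (NOT 1 XOR 0)) IMPLIES ((0 IMPLIES 1) XOR 1)) -> 0
  row 8 [01000]: (((NOT 0 OR NOT 0) OR (NOT 0 XOR 1)) IMPLIES ((1 IMPLIES 0) XOR 0)) -> 0
  row 9 [01001]: (((NOT 0 OR NOT 1) OR (NOT 1 XOR 1)) IMPLIES ((1 IMPLIES 0) XOR 0)) -> 0
  row 10 [01010]: (((NOT 0 OR NOT 0) OR (NOT 0 XOR 1)) IMPLIES ((1 IMPLIES 0) XOR 1)) -> 1
  row 11 [01011]: (((NOT 0 OR NOT 1) OR (NOT 1 XOR 1)) IMPLIES ((1 IMPLIES 0) XOR 1)) -> 1
  row 12 [01100]: (((NOT 0 OR NOT 0) OR (NOT 0 XOR 1)) IMPLIES ((1 IMPLIES 1) XOR 0)) -> 1
  row 13 [01101]: (((NOT 0 OR NOT 1) OR (NOT 1 XOR 1)) IMPLIES ((1 IMPLIES 1) XOR 0)) -> 1
  row 14 [01110]: (((NOT 0 OR NOT 0) OR (NOT 0 XOR 1)) IMPLIES ((1 IMPLIES 1) XOR 1)) -> 0
  row 15 [01111]: (((NOT 0 OR NOT 1) OR (NOT 1 XOR 1)) IMPLIES ((1 IMPLIES 1) XOR 1)) -> 0
  row 16 [10000]: (((NOT 1 OR NOT 0) OR (NOT 0 XOR 0)) IMPLIES ((0 IMPLIES 0) XOR 0)) -> 1
  row 17 [10001]: (((NOT 1 OR NOT 1) OR (NOT 1 XOR 0)) IMPLIES ((0 IMPLIES 0) XOR 0)) -> 1
  row 18 [10010]: (((NOT 1 OR NOT 0) OR (NOT 0 XOR 0)) IMPLIES ((0 IMPLIES 0) XOR 1)) -> 0
  row 19 [10011]: (((NOT 1 OR NOT 1) OR (NOT 1 XOR 0)) IMPLIES ((0 IMPLIES 0) XOR 1)) -> 1
  row 20 [10100]: (((NOT 1 OR NOT 0) OR (NOT 0 XOR 0)) IMPLIES ((0 IMPLIES 1) XOR 0)) -> 1
  row 21 [10101]: (((NOT 1 OR NOT 1) OR (NOT 1 XOR 0)) IMPLIES ((0 IMPLIES 1) XOR 0)) -> 1
  row 22 [10110]: (((NOT 1 OR NOT 0) OR (NOT 0 XOR 0)) IMPLIES ((0 IMPLIES 1) XOR 1)) -> 0
  row 23 [10111]: (((NOT 1 OR NOT 1) OR (NOT 1 XOR 0)) IMPLIES ((0 IMPLIES 1) XOR 1)) -> 1
  row 24 [11000]: (((NOT 1 OR NOT 0) OR (NOT 0 XOR 1)) IMPLIES ((1 IMPLIES 0) XOR 0)) -> 0
  row 25 [11001]: (((NOT 1 OR NOT 1) OR (NOT 1 XOR 1)) IMPLIES ((1 IMPLIES 0) XOR 0)) -> 0
  row 26 [11010]: (((NOT 1 OR NOT 0) OR (NOT 0 XOR 1)) IMPLIES ((1 IMPLIES 0) XOR 1)) -> 1
  row 27 [11011]: (((NOT 1 OR NOT 1) OR (NOT 1 XOR 1)) IMPLIES ((1 IMPLIES 0) XOR 1)) -> 1
  row 28 [11100]: (((NOT 1 OR NOT 0) OR (NOT 0 XOR 1)) IMPLIES ((1 IMPLIES 1) XOR 0)) -> 1
  row 29 [11101]: (((NOT 1 OR NOT 1) OR (NOT 1 XOR 1)) IMPLIES ((1 IMPLIES 1) XOR 0)) -> 1
  row 30 [11110]: (((NOT 1 OR NOT 0) OR (NOT 0 XOR 1)) IMPLIES ((1 IMPLIES 1) XOR 1)) -> 0
  row 31 [11111]: (((NOT 1 OR NOT 1) OR (NOT 1 XOR 1)) IMPLIES ((1 IMPLIES 1) XOR 1)) -> 0
Full result column, 4 rows per line (a,b,c fixed per line; d,e runs 00..11 left to right):
  rows 0-3 [a,b,c=000]: 1100  = hex C
  rows 4-7 [a,b,c=001]: 1100  = hex C
  rows 8-11 [a,b,c=010]: 0011  = hex 3
  rows 12-15 [a,b,c=011]: 1100  = hex C
  rows 16-19 [a,b,c=100]: 1101  = hex D
  rows 20-23 [a,b,c=101]: 1101  = hex D
  rows 24-27 [a,b,c=110]: 0011  = hex 3
  rows 28-31 [a,b,c=111]: 1100  = hex C
Output column (row 0 .. row 31) = 11001100001111001101110100111100
Output column grouped in 4s = 1100 1100 0011 1100 1101 1101 0011 1100 = 0xCC3CDD3C
Convert to decimal digit by digit (value = value*16 + digit):
  C -> 12
  12*16 + 12 (C) = 204
  204*16 + 3 = 3267
  3267*16 + 12 (C) = 52284
  52284*16 + 13 (D) = 836557
  836557*16 + 13 (D) = 13384925
  13384925*16 + 3 = 214158803
  214158803*16 + 12 (C) = 3426540860
Decimal = 3426540860

3426540860


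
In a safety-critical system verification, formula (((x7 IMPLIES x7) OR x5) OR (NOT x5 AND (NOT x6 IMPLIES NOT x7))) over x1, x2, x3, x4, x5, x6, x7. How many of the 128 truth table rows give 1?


Formula: (((x7 IMPLIES x7) OR x5) OR (NOT x5 AND (NOT x6 IMPLIES NOT x7))) over 7 vars (128 rows)
Evaluate each row (x1, x2, x3, x4, x5, x6, x7 as bits, MSB first):
  row 0 [0000000]: (((0 IMPLIES 0) OR 0) OR (NOT 0 AND (NOT 0 IMPLIES NOT 0))) -> 1
  row 1 [0000001]: (((1 IMPLIES 1) OR 0) OR (NOT 0 AND (NOT 0 IMPLIES NOT 1))) -> 1
  row 2 [0000010]: (((0 IMPLIES 0) OR 0) OR (NOT 0 AND (NOT 1 IMPLIES NOT 0))) -> 1
  row 3 [0000011]: (((1 IMPLIES 1) OR 0) OR (NOT 0 AND (NOT 1 IMPLIES NOT 1))) -> 1
  row 4 [0000100]: (((0 IMPLIES 0) OR 1) OR (NOT 1 AND (NOT 0 IMPLIES NOT 0))) -> 1
  (every remaining row is evaluated the same way; all 128 results are listed next)
Full result column, 8 rows per line (x1,x2,x3,x4 fixed per line; x5,x6,x7 runs 000..111 left to right):
  rows 0-7 [x1,x2,x3,x4=0000]: 11111111  (ones: 8)
  rows 8-15 [x1,x2,x3,x4=0001]: 11111111  (ones: 8)
  rows 16-23 [x1,x2,x3,x4=0010]: 11111111  (ones: 8)
  rows 24-31 [x1,x2,x3,x4=0011]: 11111111  (ones: 8)
  rows 32-39 [x1,x2,x3,x4=0100]: 11111111  (ones: 8)
  rows 40-47 [x1,x2,x3,x4=0101]: 11111111  (ones: 8)
  rows 48-55 [x1,x2,x3,x4=0110]: 11111111  (ones: 8)
  rows 56-63 [x1,x2,x3,x4=0111]: 11111111  (ones: 8)
  rows 64-71 [x1,x2,x3,x4=1000]: 11111111  (ones: 8)
  rows 72-79 [x1,x2,x3,x4=1001]: 11111111  (ones: 8)
  rows 80-87 [x1,x2,x3,x4=1010]: 11111111  (ones: 8)
  rows 88-95 [x1,x2,x3,x4=1011]: 11111111  (ones: 8)
  rows 96-103 [x1,x2,x3,x4=1100]: 11111111  (ones: 8)
  rows 104-111 [x1,x2,x3,x4=1101]: 11111111  (ones: 8)
  rows 112-119 [x1,x2,x3,x4=1110]: 11111111  (ones: 8)
  rows 120-127 [x1,x2,x3,x4=1111]: 11111111  (ones: 8)
Count of 1-rows = 8+8+8+8+8+8+8+8+8+8+8+8+8+8+8+8 = 128

128
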